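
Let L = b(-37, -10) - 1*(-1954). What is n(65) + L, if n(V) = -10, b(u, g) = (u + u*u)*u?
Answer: -47340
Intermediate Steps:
b(u, g) = u*(u + u²) (b(u, g) = (u + u²)*u = u*(u + u²))
L = -47330 (L = (-37)²*(1 - 37) - 1*(-1954) = 1369*(-36) + 1954 = -49284 + 1954 = -47330)
n(65) + L = -10 - 47330 = -47340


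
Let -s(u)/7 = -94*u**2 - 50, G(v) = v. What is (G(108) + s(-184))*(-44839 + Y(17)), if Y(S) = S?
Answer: -998531338332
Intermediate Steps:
s(u) = 350 + 658*u**2 (s(u) = -7*(-94*u**2 - 50) = -7*(-50 - 94*u**2) = 350 + 658*u**2)
(G(108) + s(-184))*(-44839 + Y(17)) = (108 + (350 + 658*(-184)**2))*(-44839 + 17) = (108 + (350 + 658*33856))*(-44822) = (108 + (350 + 22277248))*(-44822) = (108 + 22277598)*(-44822) = 22277706*(-44822) = -998531338332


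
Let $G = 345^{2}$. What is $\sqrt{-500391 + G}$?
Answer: $3 i \sqrt{42374} \approx 617.55 i$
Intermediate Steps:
$G = 119025$
$\sqrt{-500391 + G} = \sqrt{-500391 + 119025} = \sqrt{-381366} = 3 i \sqrt{42374}$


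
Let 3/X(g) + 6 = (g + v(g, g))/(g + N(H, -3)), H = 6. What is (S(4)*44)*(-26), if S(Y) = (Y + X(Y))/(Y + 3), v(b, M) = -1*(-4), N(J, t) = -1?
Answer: -17732/35 ≈ -506.63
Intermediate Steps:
v(b, M) = 4
X(g) = 3/(-6 + (4 + g)/(-1 + g)) (X(g) = 3/(-6 + (g + 4)/(g - 1)) = 3/(-6 + (4 + g)/(-1 + g)))
S(Y) = (Y + 3*(1 - Y)/(5*(-2 + Y)))/(3 + Y) (S(Y) = (Y + 3*(1 - Y)/(5*(-2 + Y)))/(Y + 3) = (Y + 3*(1 - Y)/(5*(-2 + Y)))/(3 + Y))
(S(4)*44)*(-26) = (((3 - 3*4 + 5*4*(-2 + 4))/(5*(-2 + 4)*(3 + 4)))*44)*(-26) = (((⅕)*(3 - 12 + 5*4*2)/(2*7))*44)*(-26) = (((⅕)*(½)*(⅐)*(3 - 12 + 40))*44)*(-26) = (((⅕)*(½)*(⅐)*31)*44)*(-26) = ((31/70)*44)*(-26) = (682/35)*(-26) = -17732/35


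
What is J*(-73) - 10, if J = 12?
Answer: -886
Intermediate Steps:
J*(-73) - 10 = 12*(-73) - 10 = -876 - 10 = -886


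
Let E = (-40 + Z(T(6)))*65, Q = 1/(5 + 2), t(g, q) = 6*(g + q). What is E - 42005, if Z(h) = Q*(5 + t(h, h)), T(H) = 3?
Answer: -309570/7 ≈ -44224.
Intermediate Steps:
t(g, q) = 6*g + 6*q
Q = ⅐ (Q = 1/7 = ⅐ ≈ 0.14286)
Z(h) = 5/7 + 12*h/7 (Z(h) = (5 + (6*h + 6*h))/7 = (5 + 12*h)/7 = 5/7 + 12*h/7)
E = -15535/7 (E = (-40 + (5/7 + (12/7)*3))*65 = (-40 + (5/7 + 36/7))*65 = (-40 + 41/7)*65 = -239/7*65 = -15535/7 ≈ -2219.3)
E - 42005 = -15535/7 - 42005 = -309570/7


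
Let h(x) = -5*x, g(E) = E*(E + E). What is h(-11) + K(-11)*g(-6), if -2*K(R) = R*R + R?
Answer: -3905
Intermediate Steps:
K(R) = -R/2 - R²/2 (K(R) = -(R*R + R)/2 = -(R² + R)/2 = -(R + R²)/2 = -R/2 - R²/2)
g(E) = 2*E² (g(E) = E*(2*E) = 2*E²)
h(-11) + K(-11)*g(-6) = -5*(-11) + (-½*(-11)*(1 - 11))*(2*(-6)²) = 55 + (-½*(-11)*(-10))*(2*36) = 55 - 55*72 = 55 - 3960 = -3905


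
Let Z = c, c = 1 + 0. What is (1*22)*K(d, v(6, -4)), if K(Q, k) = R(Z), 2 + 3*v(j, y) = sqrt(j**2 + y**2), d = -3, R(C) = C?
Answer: 22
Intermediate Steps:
c = 1
Z = 1
v(j, y) = -2/3 + sqrt(j**2 + y**2)/3
K(Q, k) = 1
(1*22)*K(d, v(6, -4)) = (1*22)*1 = 22*1 = 22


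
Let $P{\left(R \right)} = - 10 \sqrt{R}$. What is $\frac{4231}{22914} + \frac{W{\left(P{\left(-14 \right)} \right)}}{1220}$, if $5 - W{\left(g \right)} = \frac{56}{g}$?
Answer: $\frac{527639}{2795508} - \frac{i \sqrt{14}}{3050} \approx 0.18875 - 0.0012268 i$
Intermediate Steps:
$W{\left(g \right)} = 5 - \frac{56}{g}$
$\frac{4231}{22914} + \frac{W{\left(P{\left(-14 \right)} \right)}}{1220} = \frac{4231}{22914} + \frac{5 - \frac{56}{\left(-10\right) \sqrt{-14}}}{1220} = 4231 \cdot \frac{1}{22914} + \left(5 - \frac{56}{\left(-10\right) i \sqrt{14}}\right) \frac{1}{1220} = \frac{4231}{22914} + \left(5 - \frac{56}{\left(-10\right) i \sqrt{14}}\right) \frac{1}{1220} = \frac{4231}{22914} + \left(5 - 56 \frac{i \sqrt{14}}{140}\right) \frac{1}{1220} = \frac{4231}{22914} + \left(5 - \frac{2 i \sqrt{14}}{5}\right) \frac{1}{1220} = \frac{4231}{22914} + \left(\frac{1}{244} - \frac{i \sqrt{14}}{3050}\right) = \frac{527639}{2795508} - \frac{i \sqrt{14}}{3050}$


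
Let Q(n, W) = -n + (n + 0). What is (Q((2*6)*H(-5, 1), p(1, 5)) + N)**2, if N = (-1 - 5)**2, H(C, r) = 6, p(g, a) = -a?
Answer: 1296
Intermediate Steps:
N = 36 (N = (-6)**2 = 36)
Q(n, W) = 0 (Q(n, W) = -n + n = 0)
(Q((2*6)*H(-5, 1), p(1, 5)) + N)**2 = (0 + 36)**2 = 36**2 = 1296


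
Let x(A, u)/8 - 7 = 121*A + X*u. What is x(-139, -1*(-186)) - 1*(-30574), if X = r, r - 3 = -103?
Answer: -252722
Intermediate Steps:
r = -100 (r = 3 - 103 = -100)
X = -100
x(A, u) = 56 - 800*u + 968*A (x(A, u) = 56 + 8*(121*A - 100*u) = 56 + 8*(-100*u + 121*A) = 56 + (-800*u + 968*A) = 56 - 800*u + 968*A)
x(-139, -1*(-186)) - 1*(-30574) = (56 - (-800)*(-186) + 968*(-139)) - 1*(-30574) = (56 - 800*186 - 134552) + 30574 = (56 - 148800 - 134552) + 30574 = -283296 + 30574 = -252722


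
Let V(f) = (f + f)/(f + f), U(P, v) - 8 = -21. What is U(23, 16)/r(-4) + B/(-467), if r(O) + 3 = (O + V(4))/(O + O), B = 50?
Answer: 47518/9807 ≈ 4.8453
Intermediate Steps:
U(P, v) = -13 (U(P, v) = 8 - 21 = -13)
V(f) = 1 (V(f) = (2*f)/((2*f)) = (2*f)*(1/(2*f)) = 1)
r(O) = -3 + (1 + O)/(2*O) (r(O) = -3 + (O + 1)/(O + O) = -3 + (1 + O)/((2*O)) = -3 + (1 + O)*(1/(2*O)) = -3 + (1 + O)/(2*O))
U(23, 16)/r(-4) + B/(-467) = -13*(-8/(1 - 5*(-4))) + 50/(-467) = -13*(-8/(1 + 20)) + 50*(-1/467) = -13/((½)*(-¼)*21) - 50/467 = -13/(-21/8) - 50/467 = -13*(-8/21) - 50/467 = 104/21 - 50/467 = 47518/9807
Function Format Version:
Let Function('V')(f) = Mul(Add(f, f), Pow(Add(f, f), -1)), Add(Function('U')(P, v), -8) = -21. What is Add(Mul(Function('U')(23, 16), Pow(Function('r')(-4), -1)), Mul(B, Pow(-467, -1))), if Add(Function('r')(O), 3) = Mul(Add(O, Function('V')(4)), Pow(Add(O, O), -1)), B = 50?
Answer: Rational(47518, 9807) ≈ 4.8453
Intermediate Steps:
Function('U')(P, v) = -13 (Function('U')(P, v) = Add(8, -21) = -13)
Function('V')(f) = 1 (Function('V')(f) = Mul(Mul(2, f), Pow(Mul(2, f), -1)) = Mul(Mul(2, f), Mul(Rational(1, 2), Pow(f, -1))) = 1)
Function('r')(O) = Add(-3, Mul(Rational(1, 2), Pow(O, -1), Add(1, O))) (Function('r')(O) = Add(-3, Mul(Add(O, 1), Pow(Add(O, O), -1))) = Add(-3, Mul(Add(1, O), Pow(Mul(2, O), -1))) = Add(-3, Mul(Add(1, O), Mul(Rational(1, 2), Pow(O, -1)))) = Add(-3, Mul(Rational(1, 2), Pow(O, -1), Add(1, O))))
Add(Mul(Function('U')(23, 16), Pow(Function('r')(-4), -1)), Mul(B, Pow(-467, -1))) = Add(Mul(-13, Pow(Mul(Rational(1, 2), Pow(-4, -1), Add(1, Mul(-5, -4))), -1)), Mul(50, Pow(-467, -1))) = Add(Mul(-13, Pow(Mul(Rational(1, 2), Rational(-1, 4), Add(1, 20)), -1)), Mul(50, Rational(-1, 467))) = Add(Mul(-13, Pow(Mul(Rational(1, 2), Rational(-1, 4), 21), -1)), Rational(-50, 467)) = Add(Mul(-13, Pow(Rational(-21, 8), -1)), Rational(-50, 467)) = Add(Mul(-13, Rational(-8, 21)), Rational(-50, 467)) = Add(Rational(104, 21), Rational(-50, 467)) = Rational(47518, 9807)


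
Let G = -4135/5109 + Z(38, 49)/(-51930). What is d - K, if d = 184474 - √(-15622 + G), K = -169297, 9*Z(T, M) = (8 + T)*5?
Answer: 353771 - 2*I*√305467560504361814/8843679 ≈ 3.5377e+5 - 124.99*I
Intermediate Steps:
Z(T, M) = 40/9 + 5*T/9 (Z(T, M) = ((8 + T)*5)/9 = (40 + 5*T)/9 = 40/9 + 5*T/9)
G = -64458334/79593111 (G = -4135/5109 + (40/9 + (5/9)*38)/(-51930) = -4135*1/5109 + (40/9 + 190/9)*(-1/51930) = -4135/5109 + (230/9)*(-1/51930) = -4135/5109 - 23/46737 = -64458334/79593111 ≈ -0.80985)
d = 184474 - 2*I*√305467560504361814/8843679 (d = 184474 - √(-15622 - 64458334/79593111) = 184474 - √(-1243468038376/79593111) = 184474 - 2*I*√305467560504361814/8843679 ≈ 1.8447e+5 - 124.99*I)
d - K = (184474 - 2*I*√305467560504361814/8843679) - 1*(-169297) = (184474 - 2*I*√305467560504361814/8843679) + 169297 = 353771 - 2*I*√305467560504361814/8843679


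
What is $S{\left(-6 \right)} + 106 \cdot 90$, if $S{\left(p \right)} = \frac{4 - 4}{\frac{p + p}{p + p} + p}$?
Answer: $9540$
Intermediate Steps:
$S{\left(p \right)} = 0$ ($S{\left(p \right)} = \frac{0}{\frac{2 p}{2 p} + p} = \frac{0}{2 p \frac{1}{2 p} + p} = \frac{0}{1 + p} = 0$)
$S{\left(-6 \right)} + 106 \cdot 90 = 0 + 106 \cdot 90 = 0 + 9540 = 9540$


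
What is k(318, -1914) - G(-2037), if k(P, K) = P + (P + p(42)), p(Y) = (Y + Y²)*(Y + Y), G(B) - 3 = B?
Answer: 154374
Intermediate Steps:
G(B) = 3 + B
p(Y) = 2*Y*(Y + Y²) (p(Y) = (Y + Y²)*(2*Y) = 2*Y*(Y + Y²))
k(P, K) = 151704 + 2*P (k(P, K) = P + (P + 2*42²*(1 + 42)) = P + (P + 2*1764*43) = P + (P + 151704) = P + (151704 + P) = 151704 + 2*P)
k(318, -1914) - G(-2037) = (151704 + 2*318) - (3 - 2037) = (151704 + 636) - 1*(-2034) = 152340 + 2034 = 154374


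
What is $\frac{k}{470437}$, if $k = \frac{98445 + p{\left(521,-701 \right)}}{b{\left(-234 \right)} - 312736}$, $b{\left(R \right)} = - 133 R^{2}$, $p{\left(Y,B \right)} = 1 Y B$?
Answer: $\frac{66694}{893275654777} \approx 7.4662 \cdot 10^{-8}$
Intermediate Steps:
$p{\left(Y,B \right)} = B Y$ ($p{\left(Y,B \right)} = Y B = B Y$)
$k = \frac{66694}{1898821}$ ($k = \frac{98445 - 365221}{- 133 \left(-234\right)^{2} - 312736} = \frac{98445 - 365221}{\left(-133\right) 54756 - 312736} = - \frac{266776}{-7282548 - 312736} = - \frac{266776}{-7595284} = \left(-266776\right) \left(- \frac{1}{7595284}\right) = \frac{66694}{1898821} \approx 0.035124$)
$\frac{k}{470437} = \frac{66694}{1898821 \cdot 470437} = \frac{66694}{1898821} \cdot \frac{1}{470437} = \frac{66694}{893275654777}$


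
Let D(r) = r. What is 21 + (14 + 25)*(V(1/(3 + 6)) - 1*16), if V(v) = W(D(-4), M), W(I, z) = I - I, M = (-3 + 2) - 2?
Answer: -603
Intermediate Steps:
M = -3 (M = -1 - 2 = -3)
W(I, z) = 0
V(v) = 0
21 + (14 + 25)*(V(1/(3 + 6)) - 1*16) = 21 + (14 + 25)*(0 - 1*16) = 21 + 39*(0 - 16) = 21 + 39*(-16) = 21 - 624 = -603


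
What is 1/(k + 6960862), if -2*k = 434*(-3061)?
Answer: 1/7625099 ≈ 1.3115e-7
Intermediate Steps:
k = 664237 (k = -217*(-3061) = -1/2*(-1328474) = 664237)
1/(k + 6960862) = 1/(664237 + 6960862) = 1/7625099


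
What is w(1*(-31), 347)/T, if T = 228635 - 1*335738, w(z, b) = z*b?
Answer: 10757/107103 ≈ 0.10044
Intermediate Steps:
w(z, b) = b*z
T = -107103 (T = 228635 - 335738 = -107103)
w(1*(-31), 347)/T = (347*(1*(-31)))/(-107103) = (347*(-31))*(-1/107103) = -10757*(-1/107103) = 10757/107103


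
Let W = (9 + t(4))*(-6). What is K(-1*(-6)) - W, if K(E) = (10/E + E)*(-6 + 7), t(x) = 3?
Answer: 239/3 ≈ 79.667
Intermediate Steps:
K(E) = E + 10/E (K(E) = (E + 10/E)*1 = E + 10/E)
W = -72 (W = (9 + 3)*(-6) = 12*(-6) = -72)
K(-1*(-6)) - W = (-1*(-6) + 10/((-1*(-6)))) - 1*(-72) = (6 + 10/6) + 72 = (6 + 10*(⅙)) + 72 = (6 + 5/3) + 72 = 23/3 + 72 = 239/3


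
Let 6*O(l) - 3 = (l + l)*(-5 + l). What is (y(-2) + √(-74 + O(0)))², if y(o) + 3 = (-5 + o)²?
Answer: 4085/2 + 322*I*√6 ≈ 2042.5 + 788.74*I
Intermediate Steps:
O(l) = ½ + l*(-5 + l)/3 (O(l) = ½ + ((l + l)*(-5 + l))/6 = ½ + ((2*l)*(-5 + l))/6 = ½ + (2*l*(-5 + l))/6 = ½ + l*(-5 + l)/3)
y(o) = -3 + (-5 + o)²
(y(-2) + √(-74 + O(0)))² = ((-3 + (-5 - 2)²) + √(-74 + (½ - 5/3*0 + (⅓)*0²)))² = ((-3 + (-7)²) + √(-74 + (½ + 0 + (⅓)*0)))² = ((-3 + 49) + √(-74 + (½ + 0 + 0)))² = (46 + √(-74 + ½))² = (46 + √(-147/2))² = (46 + 7*I*√6/2)²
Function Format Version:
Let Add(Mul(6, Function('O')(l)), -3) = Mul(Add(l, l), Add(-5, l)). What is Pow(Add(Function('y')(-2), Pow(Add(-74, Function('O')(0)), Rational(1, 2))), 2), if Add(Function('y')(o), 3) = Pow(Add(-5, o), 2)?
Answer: Add(Rational(4085, 2), Mul(322, I, Pow(6, Rational(1, 2)))) ≈ Add(2042.5, Mul(788.74, I))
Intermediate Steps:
Function('O')(l) = Add(Rational(1, 2), Mul(Rational(1, 3), l, Add(-5, l))) (Function('O')(l) = Add(Rational(1, 2), Mul(Rational(1, 6), Mul(Add(l, l), Add(-5, l)))) = Add(Rational(1, 2), Mul(Rational(1, 6), Mul(Mul(2, l), Add(-5, l)))) = Add(Rational(1, 2), Mul(Rational(1, 6), Mul(2, l, Add(-5, l)))) = Add(Rational(1, 2), Mul(Rational(1, 3), l, Add(-5, l))))
Function('y')(o) = Add(-3, Pow(Add(-5, o), 2))
Pow(Add(Function('y')(-2), Pow(Add(-74, Function('O')(0)), Rational(1, 2))), 2) = Pow(Add(Add(-3, Pow(Add(-5, -2), 2)), Pow(Add(-74, Add(Rational(1, 2), Mul(Rational(-5, 3), 0), Mul(Rational(1, 3), Pow(0, 2)))), Rational(1, 2))), 2) = Pow(Add(Add(-3, Pow(-7, 2)), Pow(Add(-74, Add(Rational(1, 2), 0, Mul(Rational(1, 3), 0))), Rational(1, 2))), 2) = Pow(Add(Add(-3, 49), Pow(Add(-74, Add(Rational(1, 2), 0, 0)), Rational(1, 2))), 2) = Pow(Add(46, Pow(Add(-74, Rational(1, 2)), Rational(1, 2))), 2) = Pow(Add(46, Pow(Rational(-147, 2), Rational(1, 2))), 2) = Pow(Add(46, Mul(Rational(7, 2), I, Pow(6, Rational(1, 2)))), 2)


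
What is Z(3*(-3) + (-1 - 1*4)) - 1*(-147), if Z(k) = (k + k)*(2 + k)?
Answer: 483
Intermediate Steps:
Z(k) = 2*k*(2 + k) (Z(k) = (2*k)*(2 + k) = 2*k*(2 + k))
Z(3*(-3) + (-1 - 1*4)) - 1*(-147) = 2*(3*(-3) + (-1 - 1*4))*(2 + (3*(-3) + (-1 - 1*4))) - 1*(-147) = 2*(-9 + (-1 - 4))*(2 + (-9 + (-1 - 4))) + 147 = 2*(-9 - 5)*(2 + (-9 - 5)) + 147 = 2*(-14)*(2 - 14) + 147 = 2*(-14)*(-12) + 147 = 336 + 147 = 483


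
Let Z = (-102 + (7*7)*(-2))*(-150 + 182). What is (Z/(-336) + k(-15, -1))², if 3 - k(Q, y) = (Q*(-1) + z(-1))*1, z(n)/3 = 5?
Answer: 27889/441 ≈ 63.240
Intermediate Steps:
z(n) = 15 (z(n) = 3*5 = 15)
k(Q, y) = -12 + Q (k(Q, y) = 3 - (Q*(-1) + 15) = 3 - (-Q + 15) = 3 - (15 - Q) = 3 + (-15 + Q) = -12 + Q)
Z = -6400 (Z = (-102 + 49*(-2))*32 = (-102 - 98)*32 = -200*32 = -6400)
(Z/(-336) + k(-15, -1))² = (-6400/(-336) + (-12 - 15))² = (-6400*(-1/336) - 27)² = (400/21 - 27)² = (-167/21)² = 27889/441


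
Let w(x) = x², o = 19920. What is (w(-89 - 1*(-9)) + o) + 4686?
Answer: 31006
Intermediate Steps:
(w(-89 - 1*(-9)) + o) + 4686 = ((-89 - 1*(-9))² + 19920) + 4686 = ((-89 + 9)² + 19920) + 4686 = ((-80)² + 19920) + 4686 = (6400 + 19920) + 4686 = 26320 + 4686 = 31006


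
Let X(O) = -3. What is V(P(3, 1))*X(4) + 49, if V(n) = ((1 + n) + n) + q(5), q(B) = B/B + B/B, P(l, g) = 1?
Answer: 34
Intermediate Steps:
q(B) = 2 (q(B) = 1 + 1 = 2)
V(n) = 3 + 2*n (V(n) = ((1 + n) + n) + 2 = (1 + 2*n) + 2 = 3 + 2*n)
V(P(3, 1))*X(4) + 49 = (3 + 2*1)*(-3) + 49 = (3 + 2)*(-3) + 49 = 5*(-3) + 49 = -15 + 49 = 34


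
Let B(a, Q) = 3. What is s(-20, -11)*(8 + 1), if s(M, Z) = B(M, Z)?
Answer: 27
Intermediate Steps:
s(M, Z) = 3
s(-20, -11)*(8 + 1) = 3*(8 + 1) = 3*9 = 27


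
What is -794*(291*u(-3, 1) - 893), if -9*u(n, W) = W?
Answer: 2204144/3 ≈ 7.3472e+5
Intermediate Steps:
u(n, W) = -W/9
-794*(291*u(-3, 1) - 893) = -794*(291*(-1/9*1) - 893) = -794*(291*(-1/9) - 893) = -794*(-97/3 - 893) = -794*(-2776/3) = 2204144/3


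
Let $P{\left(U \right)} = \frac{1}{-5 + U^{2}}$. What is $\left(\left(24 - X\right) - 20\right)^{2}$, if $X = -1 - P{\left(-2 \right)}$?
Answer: $16$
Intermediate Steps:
$X = 0$ ($X = -1 - \frac{1}{-5 + \left(-2\right)^{2}} = -1 - \frac{1}{-5 + 4} = -1 - \frac{1}{-1} = -1 - -1 = -1 + 1 = 0$)
$\left(\left(24 - X\right) - 20\right)^{2} = \left(\left(24 - 0\right) - 20\right)^{2} = \left(\left(24 + 0\right) - 20\right)^{2} = \left(24 - 20\right)^{2} = 4^{2} = 16$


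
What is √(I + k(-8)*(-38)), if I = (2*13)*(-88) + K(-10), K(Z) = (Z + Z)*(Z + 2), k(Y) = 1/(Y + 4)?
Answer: I*√8474/2 ≈ 46.027*I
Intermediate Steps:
k(Y) = 1/(4 + Y)
K(Z) = 2*Z*(2 + Z) (K(Z) = (2*Z)*(2 + Z) = 2*Z*(2 + Z))
I = -2128 (I = (2*13)*(-88) + 2*(-10)*(2 - 10) = 26*(-88) + 2*(-10)*(-8) = -2288 + 160 = -2128)
√(I + k(-8)*(-38)) = √(-2128 - 38/(4 - 8)) = √(-2128 - 38/(-4)) = √(-2128 - ¼*(-38)) = √(-2128 + 19/2) = √(-4237/2) = I*√8474/2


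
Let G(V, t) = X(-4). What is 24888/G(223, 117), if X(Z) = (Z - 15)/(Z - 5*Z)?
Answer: -398208/19 ≈ -20958.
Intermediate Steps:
X(Z) = -(-15 + Z)/(4*Z) (X(Z) = (-15 + Z)/((-4*Z)) = (-15 + Z)*(-1/(4*Z)) = -(-15 + Z)/(4*Z))
G(V, t) = -19/16 (G(V, t) = (¼)*(15 - 1*(-4))/(-4) = (¼)*(-¼)*(15 + 4) = (¼)*(-¼)*19 = -19/16)
24888/G(223, 117) = 24888/(-19/16) = 24888*(-16/19) = -398208/19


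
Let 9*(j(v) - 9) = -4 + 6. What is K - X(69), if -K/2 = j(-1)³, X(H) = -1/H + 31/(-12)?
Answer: -105034577/67068 ≈ -1566.1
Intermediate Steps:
j(v) = 83/9 (j(v) = 9 + (-4 + 6)/9 = 9 + (⅑)*2 = 9 + 2/9 = 83/9)
X(H) = -31/12 - 1/H (X(H) = -1/H + 31*(-1/12) = -1/H - 31/12 = -31/12 - 1/H)
K = -1143574/729 (K = -2*(83/9)³ = -2*571787/729 = -1143574/729 ≈ -1568.7)
K - X(69) = -1143574/729 - (-31/12 - 1/69) = -1143574/729 - 1*(-239/92) = -1143574/729 + 239/92 = -105034577/67068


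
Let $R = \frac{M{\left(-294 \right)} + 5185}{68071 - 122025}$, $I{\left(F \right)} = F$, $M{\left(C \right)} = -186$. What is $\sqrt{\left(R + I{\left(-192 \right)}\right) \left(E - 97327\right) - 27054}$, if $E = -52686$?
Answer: $\frac{\sqrt{83806754278187870}}{53954} \approx 5365.6$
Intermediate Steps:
$R = - \frac{4999}{53954}$ ($R = \frac{-186 + 5185}{68071 - 122025} = \frac{4999}{-53954} = 4999 \left(- \frac{1}{53954}\right) = - \frac{4999}{53954} \approx -0.092653$)
$\sqrt{\left(R + I{\left(-192 \right)}\right) \left(E - 97327\right) - 27054} = \sqrt{\left(- \frac{4999}{53954} - 192\right) \left(-52686 - 97327\right) - 27054} = \sqrt{\left(- \frac{10364167}{53954}\right) \left(-150013\right) - 27054} = \sqrt{\frac{1554759784171}{53954} - 27054} = \sqrt{\frac{1553300112655}{53954}} = \frac{\sqrt{83806754278187870}}{53954}$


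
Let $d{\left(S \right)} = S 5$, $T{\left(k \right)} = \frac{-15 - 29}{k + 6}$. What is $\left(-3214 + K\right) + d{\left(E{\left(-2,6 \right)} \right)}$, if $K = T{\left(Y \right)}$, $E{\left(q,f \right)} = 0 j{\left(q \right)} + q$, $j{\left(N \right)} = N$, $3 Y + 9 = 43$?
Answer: $- \frac{41945}{13} \approx -3226.5$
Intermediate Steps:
$Y = \frac{34}{3}$ ($Y = -3 + \frac{1}{3} \cdot 43 = -3 + \frac{43}{3} = \frac{34}{3} \approx 11.333$)
$E{\left(q,f \right)} = q$ ($E{\left(q,f \right)} = 0 q + q = 0 + q = q$)
$T{\left(k \right)} = - \frac{44}{6 + k}$
$K = - \frac{33}{13}$ ($K = - \frac{44}{6 + \frac{34}{3}} = - \frac{44}{\frac{52}{3}} = \left(-44\right) \frac{3}{52} = - \frac{33}{13} \approx -2.5385$)
$d{\left(S \right)} = 5 S$
$\left(-3214 + K\right) + d{\left(E{\left(-2,6 \right)} \right)} = \left(-3214 - \frac{33}{13}\right) + 5 \left(-2\right) = - \frac{41815}{13} - 10 = - \frac{41945}{13}$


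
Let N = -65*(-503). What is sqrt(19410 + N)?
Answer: sqrt(52105) ≈ 228.27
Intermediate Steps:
N = 32695
sqrt(19410 + N) = sqrt(19410 + 32695) = sqrt(52105)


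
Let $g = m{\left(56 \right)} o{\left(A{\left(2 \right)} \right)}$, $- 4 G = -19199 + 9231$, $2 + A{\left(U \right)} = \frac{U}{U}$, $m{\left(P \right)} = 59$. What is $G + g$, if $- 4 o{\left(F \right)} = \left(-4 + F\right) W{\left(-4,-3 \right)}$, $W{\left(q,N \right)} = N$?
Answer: $\frac{9083}{4} \approx 2270.8$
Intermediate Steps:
$A{\left(U \right)} = -1$ ($A{\left(U \right)} = -2 + \frac{U}{U} = -2 + 1 = -1$)
$G = 2492$ ($G = - \frac{-19199 + 9231}{4} = \left(- \frac{1}{4}\right) \left(-9968\right) = 2492$)
$o{\left(F \right)} = -3 + \frac{3 F}{4}$ ($o{\left(F \right)} = - \frac{\left(-4 + F\right) \left(-3\right)}{4} = - \frac{12 - 3 F}{4} = -3 + \frac{3 F}{4}$)
$g = - \frac{885}{4}$ ($g = 59 \left(-3 + \frac{3}{4} \left(-1\right)\right) = 59 \left(-3 - \frac{3}{4}\right) = 59 \left(- \frac{15}{4}\right) = - \frac{885}{4} \approx -221.25$)
$G + g = 2492 - \frac{885}{4} = \frac{9083}{4}$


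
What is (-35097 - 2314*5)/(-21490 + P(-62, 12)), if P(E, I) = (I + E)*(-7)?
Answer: 46667/21140 ≈ 2.2075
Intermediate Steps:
P(E, I) = -7*E - 7*I (P(E, I) = (E + I)*(-7) = -7*E - 7*I)
(-35097 - 2314*5)/(-21490 + P(-62, 12)) = (-35097 - 2314*5)/(-21490 + (-7*(-62) - 7*12)) = (-35097 - 11570)/(-21490 + (434 - 84)) = -46667/(-21490 + 350) = -46667/(-21140) = -46667*(-1/21140) = 46667/21140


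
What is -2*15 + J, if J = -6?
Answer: -36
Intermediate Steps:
-2*15 + J = -2*15 - 6 = -30 - 6 = -36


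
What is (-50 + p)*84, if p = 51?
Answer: 84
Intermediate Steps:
(-50 + p)*84 = (-50 + 51)*84 = 1*84 = 84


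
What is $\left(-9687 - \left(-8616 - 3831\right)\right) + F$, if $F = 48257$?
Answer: $51017$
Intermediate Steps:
$\left(-9687 - \left(-8616 - 3831\right)\right) + F = \left(-9687 - \left(-8616 - 3831\right)\right) + 48257 = \left(-9687 - -12447\right) + 48257 = \left(-9687 + 12447\right) + 48257 = 2760 + 48257 = 51017$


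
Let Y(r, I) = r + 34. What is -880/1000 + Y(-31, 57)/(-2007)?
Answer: -14743/16725 ≈ -0.88149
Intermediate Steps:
Y(r, I) = 34 + r
-880/1000 + Y(-31, 57)/(-2007) = -880/1000 + (34 - 31)/(-2007) = -880*1/1000 + 3*(-1/2007) = -22/25 - 1/669 = -14743/16725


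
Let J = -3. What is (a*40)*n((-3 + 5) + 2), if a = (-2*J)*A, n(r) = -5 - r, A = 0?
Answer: 0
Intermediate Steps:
a = 0 (a = -2*(-3)*0 = 6*0 = 0)
(a*40)*n((-3 + 5) + 2) = (0*40)*(-5 - ((-3 + 5) + 2)) = 0*(-5 - (2 + 2)) = 0*(-5 - 1*4) = 0*(-5 - 4) = 0*(-9) = 0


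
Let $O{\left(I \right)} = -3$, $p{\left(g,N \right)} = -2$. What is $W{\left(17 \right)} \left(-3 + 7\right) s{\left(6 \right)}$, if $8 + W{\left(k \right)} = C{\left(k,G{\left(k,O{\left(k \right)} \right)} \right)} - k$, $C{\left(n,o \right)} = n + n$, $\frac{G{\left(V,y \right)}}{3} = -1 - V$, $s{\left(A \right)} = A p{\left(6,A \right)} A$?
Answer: $-2592$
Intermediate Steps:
$s{\left(A \right)} = - 2 A^{2}$ ($s{\left(A \right)} = A \left(-2\right) A = - 2 A A = - 2 A^{2}$)
$G{\left(V,y \right)} = -3 - 3 V$ ($G{\left(V,y \right)} = 3 \left(-1 - V\right) = -3 - 3 V$)
$C{\left(n,o \right)} = 2 n$
$W{\left(k \right)} = -8 + k$ ($W{\left(k \right)} = -8 + \left(2 k - k\right) = -8 + k$)
$W{\left(17 \right)} \left(-3 + 7\right) s{\left(6 \right)} = \left(-8 + 17\right) \left(-3 + 7\right) \left(- 2 \cdot 6^{2}\right) = 9 \cdot 4 \left(\left(-2\right) 36\right) = 9 \cdot 4 \left(-72\right) = 9 \left(-288\right) = -2592$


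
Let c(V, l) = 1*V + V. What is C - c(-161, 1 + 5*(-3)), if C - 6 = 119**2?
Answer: 14489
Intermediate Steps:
c(V, l) = 2*V (c(V, l) = V + V = 2*V)
C = 14167 (C = 6 + 119**2 = 6 + 14161 = 14167)
C - c(-161, 1 + 5*(-3)) = 14167 - 2*(-161) = 14167 - 1*(-322) = 14167 + 322 = 14489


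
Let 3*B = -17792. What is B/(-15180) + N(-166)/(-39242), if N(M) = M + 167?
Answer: 174537031/446770170 ≈ 0.39066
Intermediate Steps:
N(M) = 167 + M
B = -17792/3 (B = (⅓)*(-17792) = -17792/3 ≈ -5930.7)
B/(-15180) + N(-166)/(-39242) = -17792/3/(-15180) + (167 - 166)/(-39242) = -17792/3*(-1/15180) + 1*(-1/39242) = 4448/11385 - 1/39242 = 174537031/446770170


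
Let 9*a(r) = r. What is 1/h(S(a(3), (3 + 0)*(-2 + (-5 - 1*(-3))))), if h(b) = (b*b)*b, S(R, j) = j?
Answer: -1/1728 ≈ -0.00057870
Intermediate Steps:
a(r) = r/9
h(b) = b**3 (h(b) = b**2*b = b**3)
1/h(S(a(3), (3 + 0)*(-2 + (-5 - 1*(-3))))) = 1/(((3 + 0)*(-2 + (-5 - 1*(-3))))**3) = 1/((3*(-2 + (-5 + 3)))**3) = 1/((3*(-2 - 2))**3) = 1/((3*(-4))**3) = 1/((-12)**3) = 1/(-1728) = -1/1728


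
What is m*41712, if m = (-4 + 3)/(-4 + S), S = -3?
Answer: 41712/7 ≈ 5958.9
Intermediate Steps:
m = ⅐ (m = (-4 + 3)/(-4 - 3) = -1/(-7) = -1*(-⅐) = ⅐ ≈ 0.14286)
m*41712 = (⅐)*41712 = 41712/7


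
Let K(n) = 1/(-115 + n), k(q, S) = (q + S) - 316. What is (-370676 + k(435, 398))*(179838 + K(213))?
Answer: -6523728485875/98 ≈ -6.6569e+10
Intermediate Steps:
k(q, S) = -316 + S + q (k(q, S) = (S + q) - 316 = -316 + S + q)
(-370676 + k(435, 398))*(179838 + K(213)) = (-370676 + (-316 + 398 + 435))*(179838 + 1/(-115 + 213)) = (-370676 + 517)*(179838 + 1/98) = -370159*(179838 + 1/98) = -370159*17624125/98 = -6523728485875/98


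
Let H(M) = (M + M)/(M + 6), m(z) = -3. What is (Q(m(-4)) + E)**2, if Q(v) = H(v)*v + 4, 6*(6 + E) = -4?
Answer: 100/9 ≈ 11.111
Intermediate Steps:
E = -20/3 (E = -6 + (1/6)*(-4) = -6 - 2/3 = -20/3 ≈ -6.6667)
H(M) = 2*M/(6 + M) (H(M) = (2*M)/(6 + M) = 2*M/(6 + M))
Q(v) = 4 + 2*v**2/(6 + v) (Q(v) = (2*v/(6 + v))*v + 4 = 2*v**2/(6 + v) + 4 = 4 + 2*v**2/(6 + v))
(Q(m(-4)) + E)**2 = (2*(12 + (-3)**2 + 2*(-3))/(6 - 3) - 20/3)**2 = (2*(12 + 9 - 6)/3 - 20/3)**2 = (2*(1/3)*15 - 20/3)**2 = (10 - 20/3)**2 = (10/3)**2 = 100/9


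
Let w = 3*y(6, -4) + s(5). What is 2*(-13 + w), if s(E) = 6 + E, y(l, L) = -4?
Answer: -28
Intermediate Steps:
w = -1 (w = 3*(-4) + (6 + 5) = -12 + 11 = -1)
2*(-13 + w) = 2*(-13 - 1) = 2*(-14) = -28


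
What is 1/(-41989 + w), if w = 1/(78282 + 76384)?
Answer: -154666/6494270673 ≈ -2.3816e-5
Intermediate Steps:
w = 1/154666 ≈ 6.4655e-6
1/(-41989 + w) = 1/(-41989 + 1/154666) = 1/(-6494270673/154666) = -154666/6494270673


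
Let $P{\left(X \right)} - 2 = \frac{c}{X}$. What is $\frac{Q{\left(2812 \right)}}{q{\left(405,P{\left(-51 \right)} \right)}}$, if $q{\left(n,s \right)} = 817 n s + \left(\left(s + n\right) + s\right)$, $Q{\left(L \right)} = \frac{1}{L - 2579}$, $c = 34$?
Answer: $\frac{3}{308669779} \approx 9.7191 \cdot 10^{-9}$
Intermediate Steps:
$Q{\left(L \right)} = \frac{1}{-2579 + L}$
$P{\left(X \right)} = 2 + \frac{34}{X}$
$q{\left(n,s \right)} = n + 2 s + 817 n s$ ($q{\left(n,s \right)} = 817 n s + \left(\left(n + s\right) + s\right) = 817 n s + \left(n + 2 s\right) = n + 2 s + 817 n s$)
$\frac{Q{\left(2812 \right)}}{q{\left(405,P{\left(-51 \right)} \right)}} = \frac{1}{\left(-2579 + 2812\right) \left(405 + 2 \left(2 + \frac{34}{-51}\right) + 817 \cdot 405 \left(2 + \frac{34}{-51}\right)\right)} = \frac{1}{233 \left(405 + 2 \left(2 + 34 \left(- \frac{1}{51}\right)\right) + 817 \cdot 405 \left(2 + 34 \left(- \frac{1}{51}\right)\right)\right)} = \frac{1}{233 \left(405 + 2 \left(2 - \frac{2}{3}\right) + 817 \cdot 405 \left(2 - \frac{2}{3}\right)\right)} = \frac{1}{233 \left(405 + 2 \cdot \frac{4}{3} + 817 \cdot 405 \cdot \frac{4}{3}\right)} = \frac{1}{233 \left(405 + \frac{8}{3} + 441180\right)} = \frac{1}{233 \cdot \frac{1324763}{3}} = \frac{1}{233} \cdot \frac{3}{1324763} = \frac{3}{308669779}$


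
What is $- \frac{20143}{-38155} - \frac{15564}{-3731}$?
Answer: $\frac{51461381}{10950485} \approx 4.6995$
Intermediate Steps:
$- \frac{20143}{-38155} - \frac{15564}{-3731} = \left(-20143\right) \left(- \frac{1}{38155}\right) - - \frac{15564}{3731} = \frac{20143}{38155} + \frac{15564}{3731} = \frac{51461381}{10950485}$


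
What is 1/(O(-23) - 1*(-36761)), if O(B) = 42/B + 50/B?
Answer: 1/36757 ≈ 2.7206e-5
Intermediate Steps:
O(B) = 92/B
1/(O(-23) - 1*(-36761)) = 1/(92/(-23) - 1*(-36761)) = 1/(92*(-1/23) + 36761) = 1/(-4 + 36761) = 1/36757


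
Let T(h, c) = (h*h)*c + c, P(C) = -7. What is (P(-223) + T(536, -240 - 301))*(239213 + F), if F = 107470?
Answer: -53884135772172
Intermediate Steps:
T(h, c) = c + c*h**2 (T(h, c) = h**2*c + c = c*h**2 + c = c + c*h**2)
(P(-223) + T(536, -240 - 301))*(239213 + F) = (-7 + (-240 - 301)*(1 + 536**2))*(239213 + 107470) = (-7 - 541*(1 + 287296))*346683 = (-7 - 541*287297)*346683 = (-7 - 155427677)*346683 = -155427684*346683 = -53884135772172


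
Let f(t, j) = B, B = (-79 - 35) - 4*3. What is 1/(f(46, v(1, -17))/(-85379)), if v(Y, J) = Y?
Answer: 12197/18 ≈ 677.61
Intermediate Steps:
B = -126 (B = -114 - 12 = -126)
f(t, j) = -126
1/(f(46, v(1, -17))/(-85379)) = 1/(-126/(-85379)) = 1/(-126*(-1/85379)) = 1/(18/12197) = 12197/18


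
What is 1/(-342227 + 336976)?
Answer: -1/5251 ≈ -0.00019044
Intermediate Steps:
1/(-342227 + 336976) = 1/(-5251) = -1/5251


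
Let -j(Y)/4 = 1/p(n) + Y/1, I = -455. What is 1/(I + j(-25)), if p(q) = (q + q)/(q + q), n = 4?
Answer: -1/359 ≈ -0.0027855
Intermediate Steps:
p(q) = 1 (p(q) = (2*q)/((2*q)) = (2*q)*(1/(2*q)) = 1)
j(Y) = -4 - 4*Y (j(Y) = -4*(1/1 + Y/1) = -4*(1*1 + Y*1) = -4*(1 + Y) = -4 - 4*Y)
1/(I + j(-25)) = 1/(-455 + (-4 - 4*(-25))) = 1/(-455 + (-4 + 100)) = 1/(-455 + 96) = 1/(-359) = -1/359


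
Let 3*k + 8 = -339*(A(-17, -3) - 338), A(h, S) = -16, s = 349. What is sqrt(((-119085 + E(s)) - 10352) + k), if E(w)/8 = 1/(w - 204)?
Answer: I*sqrt(16923832035)/435 ≈ 299.06*I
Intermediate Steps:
E(w) = 8/(-204 + w) (E(w) = 8/(w - 204) = 8/(-204 + w))
k = 119998/3 (k = -8/3 + (-339*(-16 - 338))/3 = -8/3 + (-339*(-354))/3 = -8/3 + (1/3)*120006 = -8/3 + 40002 = 119998/3 ≈ 39999.)
sqrt(((-119085 + E(s)) - 10352) + k) = sqrt(((-119085 + 8/(-204 + 349)) - 10352) + 119998/3) = sqrt(((-119085 + 8/145) - 10352) + 119998/3) = sqrt((-17267317/145 - 10352) + 119998/3) = sqrt(-18768357/145 + 119998/3) = sqrt(-38905361/435) = I*sqrt(16923832035)/435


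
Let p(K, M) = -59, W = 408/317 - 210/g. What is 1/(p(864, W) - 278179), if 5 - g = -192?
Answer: -1/278238 ≈ -3.5940e-6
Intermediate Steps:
g = 197 (g = 5 - 1*(-192) = 5 + 192 = 197)
W = 13806/62449 (W = 408/317 - 210/197 = 13806/62449 ≈ 0.22108)
1/(p(864, W) - 278179) = 1/(-59 - 278179) = 1/(-278238) = -1/278238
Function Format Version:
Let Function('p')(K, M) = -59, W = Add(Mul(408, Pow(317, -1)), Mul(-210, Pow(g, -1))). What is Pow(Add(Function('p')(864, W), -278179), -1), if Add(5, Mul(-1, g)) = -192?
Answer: Rational(-1, 278238) ≈ -3.5940e-6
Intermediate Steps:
g = 197 (g = Add(5, Mul(-1, -192)) = Add(5, 192) = 197)
W = Rational(13806, 62449) (W = Add(Mul(408, Pow(317, -1)), Mul(-210, Pow(197, -1))) = Add(Mul(408, Rational(1, 317)), Mul(-210, Rational(1, 197))) = Add(Rational(408, 317), Rational(-210, 197)) = Rational(13806, 62449) ≈ 0.22108)
Pow(Add(Function('p')(864, W), -278179), -1) = Pow(Add(-59, -278179), -1) = Pow(-278238, -1) = Rational(-1, 278238)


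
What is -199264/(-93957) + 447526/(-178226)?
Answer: -3267087359/8372790141 ≈ -0.39020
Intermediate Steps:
-199264/(-93957) + 447526/(-178226) = -199264*(-1/93957) + 447526*(-1/178226) = 199264/93957 - 223763/89113 = -3267087359/8372790141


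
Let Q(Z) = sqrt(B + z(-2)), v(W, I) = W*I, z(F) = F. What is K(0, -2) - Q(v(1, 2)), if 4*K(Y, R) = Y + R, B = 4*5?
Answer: -1/2 - 3*sqrt(2) ≈ -4.7426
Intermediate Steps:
B = 20
v(W, I) = I*W
Q(Z) = 3*sqrt(2) (Q(Z) = sqrt(20 - 2) = sqrt(18) = 3*sqrt(2))
K(Y, R) = R/4 + Y/4 (K(Y, R) = (Y + R)/4 = (R + Y)/4 = R/4 + Y/4)
K(0, -2) - Q(v(1, 2)) = ((1/4)*(-2) + (1/4)*0) - 3*sqrt(2) = (-1/2 + 0) - 3*sqrt(2) = -1/2 - 3*sqrt(2)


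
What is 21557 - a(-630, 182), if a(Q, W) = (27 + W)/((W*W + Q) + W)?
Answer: 704396323/32676 ≈ 21557.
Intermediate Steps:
a(Q, W) = (27 + W)/(Q + W + W²) (a(Q, W) = (27 + W)/((W² + Q) + W) = (27 + W)/((Q + W²) + W) = (27 + W)/(Q + W + W²))
21557 - a(-630, 182) = 21557 - (27 + 182)/(-630 + 182 + 182²) = 21557 - 209/(-630 + 182 + 33124) = 21557 - 209/32676 = 704396323/32676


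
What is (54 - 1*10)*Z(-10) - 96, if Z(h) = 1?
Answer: -52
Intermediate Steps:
(54 - 1*10)*Z(-10) - 96 = (54 - 1*10)*1 - 96 = (54 - 10)*1 - 96 = 44*1 - 96 = 44 - 96 = -52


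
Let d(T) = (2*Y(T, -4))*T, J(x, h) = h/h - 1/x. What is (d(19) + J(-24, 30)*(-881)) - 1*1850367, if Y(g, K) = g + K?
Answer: -44417153/24 ≈ -1.8507e+6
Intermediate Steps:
Y(g, K) = K + g
J(x, h) = 1 - 1/x
d(T) = T*(-8 + 2*T) (d(T) = (2*(-4 + T))*T = (-8 + 2*T)*T = T*(-8 + 2*T))
(d(19) + J(-24, 30)*(-881)) - 1*1850367 = (2*19*(-4 + 19) + ((-1 - 24)/(-24))*(-881)) - 1*1850367 = (2*19*15 - 1/24*(-25)*(-881)) - 1850367 = (570 + (25/24)*(-881)) - 1850367 = (570 - 22025/24) - 1850367 = -8345/24 - 1850367 = -44417153/24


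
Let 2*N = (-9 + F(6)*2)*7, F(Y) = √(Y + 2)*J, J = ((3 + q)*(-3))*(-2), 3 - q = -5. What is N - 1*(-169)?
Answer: 275/2 + 924*√2 ≈ 1444.2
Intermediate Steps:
q = 8 (q = 3 - 1*(-5) = 3 + 5 = 8)
J = 66 (J = ((3 + 8)*(-3))*(-2) = (11*(-3))*(-2) = -33*(-2) = 66)
F(Y) = 66*√(2 + Y) (F(Y) = √(Y + 2)*66 = √(2 + Y)*66 = 66*√(2 + Y))
N = -63/2 + 924*√2 (N = ((-9 + (66*√(2 + 6))*2)*7)/2 = ((-9 + (66*√8)*2)*7)/2 = ((-9 + (66*(2*√2))*2)*7)/2 = ((-9 + (132*√2)*2)*7)/2 = ((-9 + 264*√2)*7)/2 = (-63 + 1848*√2)/2 = -63/2 + 924*√2 ≈ 1275.2)
N - 1*(-169) = (-63/2 + 924*√2) - 1*(-169) = (-63/2 + 924*√2) + 169 = 275/2 + 924*√2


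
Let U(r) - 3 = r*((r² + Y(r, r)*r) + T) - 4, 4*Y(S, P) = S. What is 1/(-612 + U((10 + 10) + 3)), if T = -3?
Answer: 4/58107 ≈ 6.8838e-5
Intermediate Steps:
Y(S, P) = S/4
U(r) = -1 + r*(-3 + 5*r²/4) (U(r) = 3 + (r*((r² + (r/4)*r) - 3) - 4) = 3 + (r*((r² + r²/4) - 3) - 4) = 3 + (r*(5*r²/4 - 3) - 4) = 3 + (r*(-3 + 5*r²/4) - 4) = 3 + (-4 + r*(-3 + 5*r²/4)) = -1 + r*(-3 + 5*r²/4))
1/(-612 + U((10 + 10) + 3)) = 1/(-612 + (-1 - 3*((10 + 10) + 3) + 5*((10 + 10) + 3)³/4)) = 1/(-612 + (-1 - 3*(20 + 3) + 5*(20 + 3)³/4)) = 1/(-612 + (-1 - 3*23 + (5/4)*23³)) = 1/(-612 + (-1 - 69 + (5/4)*12167)) = 1/(-612 + (-1 - 69 + 60835/4)) = 1/(-612 + 60555/4) = 1/(58107/4) = 4/58107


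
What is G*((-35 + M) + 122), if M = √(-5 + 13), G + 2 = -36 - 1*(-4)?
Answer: -2958 - 68*√2 ≈ -3054.2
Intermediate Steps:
G = -34 (G = -2 + (-36 - 1*(-4)) = -2 + (-36 + 4) = -2 - 32 = -34)
M = 2*√2 (M = √8 = 2*√2 ≈ 2.8284)
G*((-35 + M) + 122) = -34*((-35 + 2*√2) + 122) = -34*(87 + 2*√2) = -2958 - 68*√2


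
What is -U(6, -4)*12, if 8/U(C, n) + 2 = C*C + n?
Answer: -16/5 ≈ -3.2000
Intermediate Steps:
U(C, n) = 8/(-2 + n + C²) (U(C, n) = 8/(-2 + (C*C + n)) = 8/(-2 + (C² + n)) = 8/(-2 + (n + C²)) = 8/(-2 + n + C²))
-U(6, -4)*12 = -8/(-2 - 4 + 6²)*12 = -8/(-2 - 4 + 36)*12 = -8/30*12 = -1*4/15*12 = -4/15*12 = -16/5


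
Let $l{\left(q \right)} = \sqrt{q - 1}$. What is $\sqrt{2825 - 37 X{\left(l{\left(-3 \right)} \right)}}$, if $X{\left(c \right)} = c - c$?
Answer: $5 \sqrt{113} \approx 53.151$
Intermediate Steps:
$l{\left(q \right)} = \sqrt{-1 + q}$
$X{\left(c \right)} = 0$
$\sqrt{2825 - 37 X{\left(l{\left(-3 \right)} \right)}} = \sqrt{2825 - 0} = \sqrt{2825 + 0} = \sqrt{2825} = 5 \sqrt{113}$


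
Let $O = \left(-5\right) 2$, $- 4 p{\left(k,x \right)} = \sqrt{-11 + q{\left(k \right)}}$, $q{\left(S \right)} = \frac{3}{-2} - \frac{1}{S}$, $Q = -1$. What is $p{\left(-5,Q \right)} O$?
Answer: $\frac{i \sqrt{1230}}{4} \approx 8.7678 i$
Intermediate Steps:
$q{\left(S \right)} = - \frac{3}{2} - \frac{1}{S}$ ($q{\left(S \right)} = 3 \left(- \frac{1}{2}\right) - \frac{1}{S} = - \frac{3}{2} - \frac{1}{S}$)
$p{\left(k,x \right)} = - \frac{\sqrt{- \frac{25}{2} - \frac{1}{k}}}{4}$ ($p{\left(k,x \right)} = - \frac{\sqrt{-11 - \left(\frac{3}{2} + \frac{1}{k}\right)}}{4} = - \frac{\sqrt{- \frac{25}{2} - \frac{1}{k}}}{4}$)
$O = -10$
$p{\left(-5,Q \right)} O = - \frac{\sqrt{-50 - \frac{4}{-5}}}{8} \left(-10\right) = - \frac{\sqrt{-50 - - \frac{4}{5}}}{8} \left(-10\right) = - \frac{\sqrt{-50 + \frac{4}{5}}}{8} \left(-10\right) = - \frac{\sqrt{- \frac{246}{5}}}{8} \left(-10\right) = - \frac{\frac{1}{5} i \sqrt{1230}}{8} \left(-10\right) = - \frac{i \sqrt{1230}}{40} \left(-10\right) = \frac{i \sqrt{1230}}{4}$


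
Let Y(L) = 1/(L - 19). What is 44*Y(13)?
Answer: -22/3 ≈ -7.3333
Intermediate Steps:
Y(L) = 1/(-19 + L)
44*Y(13) = 44/(-19 + 13) = 44/(-6) = 44*(-⅙) = -22/3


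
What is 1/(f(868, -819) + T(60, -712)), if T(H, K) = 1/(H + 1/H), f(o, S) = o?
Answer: 3601/3125728 ≈ 0.0011521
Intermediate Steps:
1/(f(868, -819) + T(60, -712)) = 1/(868 + 60/(1 + 60²)) = 1/(868 + 60/(1 + 3600)) = 1/(868 + 60/3601) = 1/(3125728/3601) = 3601/3125728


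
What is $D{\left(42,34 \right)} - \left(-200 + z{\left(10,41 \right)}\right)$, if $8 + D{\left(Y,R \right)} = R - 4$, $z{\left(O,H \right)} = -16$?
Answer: $238$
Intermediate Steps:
$D{\left(Y,R \right)} = -12 + R$ ($D{\left(Y,R \right)} = -8 + \left(R - 4\right) = -8 + \left(-4 + R\right) = -12 + R$)
$D{\left(42,34 \right)} - \left(-200 + z{\left(10,41 \right)}\right) = \left(-12 + 34\right) - \left(-200 - 16\right) = 22 - -216 = 22 + 216 = 238$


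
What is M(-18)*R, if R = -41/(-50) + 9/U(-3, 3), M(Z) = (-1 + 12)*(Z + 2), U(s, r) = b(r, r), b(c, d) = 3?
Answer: -16808/25 ≈ -672.32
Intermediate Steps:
U(s, r) = 3
M(Z) = 22 + 11*Z (M(Z) = 11*(2 + Z) = 22 + 11*Z)
R = 191/50 (R = -41/(-50) + 9/3 = -41*(-1/50) + 9*(⅓) = 41/50 + 3 = 191/50 ≈ 3.8200)
M(-18)*R = (22 + 11*(-18))*(191/50) = (22 - 198)*(191/50) = -176*191/50 = -16808/25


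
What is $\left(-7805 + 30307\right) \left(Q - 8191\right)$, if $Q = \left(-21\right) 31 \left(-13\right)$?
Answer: $6120544$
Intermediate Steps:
$Q = 8463$ ($Q = \left(-651\right) \left(-13\right) = 8463$)
$\left(-7805 + 30307\right) \left(Q - 8191\right) = \left(-7805 + 30307\right) \left(8463 - 8191\right) = 22502 \cdot 272 = 6120544$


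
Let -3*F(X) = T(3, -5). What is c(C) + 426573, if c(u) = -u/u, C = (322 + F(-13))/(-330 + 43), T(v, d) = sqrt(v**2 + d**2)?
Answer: 426572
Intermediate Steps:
T(v, d) = sqrt(d**2 + v**2)
F(X) = -sqrt(34)/3 (F(X) = -sqrt((-5)**2 + 3**2)/3 = -sqrt(25 + 9)/3 = -sqrt(34)/3)
C = -46/41 + sqrt(34)/861 (C = (322 - sqrt(34)/3)/(-330 + 43) = (322 - sqrt(34)/3)/(-287) = (322 - sqrt(34)/3)*(-1/287) = -46/41 + sqrt(34)/861 ≈ -1.1152)
c(u) = -1 (c(u) = -1*1 = -1)
c(C) + 426573 = -1 + 426573 = 426572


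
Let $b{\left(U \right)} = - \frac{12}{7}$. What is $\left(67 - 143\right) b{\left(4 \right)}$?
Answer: $\frac{912}{7} \approx 130.29$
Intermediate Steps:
$b{\left(U \right)} = - \frac{12}{7}$ ($b{\left(U \right)} = \left(-12\right) \frac{1}{7} = - \frac{12}{7}$)
$\left(67 - 143\right) b{\left(4 \right)} = \left(67 - 143\right) \left(- \frac{12}{7}\right) = \left(-76\right) \left(- \frac{12}{7}\right) = \frac{912}{7}$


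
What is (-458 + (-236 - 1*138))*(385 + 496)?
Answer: -732992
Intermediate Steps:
(-458 + (-236 - 1*138))*(385 + 496) = (-458 + (-236 - 138))*881 = (-458 - 374)*881 = -832*881 = -732992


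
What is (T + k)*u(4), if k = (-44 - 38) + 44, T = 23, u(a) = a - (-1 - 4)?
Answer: -135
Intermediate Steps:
u(a) = 5 + a (u(a) = a - 1*(-5) = a + 5 = 5 + a)
k = -38 (k = -82 + 44 = -38)
(T + k)*u(4) = (23 - 38)*(5 + 4) = -15*9 = -135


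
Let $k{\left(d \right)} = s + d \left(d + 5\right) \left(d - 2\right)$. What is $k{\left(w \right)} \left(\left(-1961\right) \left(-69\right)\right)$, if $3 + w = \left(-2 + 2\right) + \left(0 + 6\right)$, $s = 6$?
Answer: $4059270$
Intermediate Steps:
$w = 3$ ($w = -3 + \left(\left(-2 + 2\right) + \left(0 + 6\right)\right) = -3 + \left(0 + 6\right) = -3 + 6 = 3$)
$k{\left(d \right)} = 6 + d \left(-2 + d\right) \left(5 + d\right)$ ($k{\left(d \right)} = 6 + d \left(d + 5\right) \left(d - 2\right) = 6 + d \left(5 + d\right) \left(-2 + d\right) = 6 + d \left(-2 + d\right) \left(5 + d\right)$)
$k{\left(w \right)} \left(\left(-1961\right) \left(-69\right)\right) = \left(6 + 3^{3} - 30 + 3 \cdot 3^{2}\right) \left(\left(-1961\right) \left(-69\right)\right) = \left(6 + 27 - 30 + 3 \cdot 9\right) 135309 = \left(6 + 27 - 30 + 27\right) 135309 = 30 \cdot 135309 = 4059270$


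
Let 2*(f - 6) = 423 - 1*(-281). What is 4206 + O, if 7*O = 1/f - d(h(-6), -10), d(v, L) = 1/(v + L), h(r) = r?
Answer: 84322075/20048 ≈ 4206.0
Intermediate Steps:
d(v, L) = 1/(L + v)
f = 358 (f = 6 + (423 - 1*(-281))/2 = 6 + (423 + 281)/2 = 6 + (½)*704 = 6 + 352 = 358)
O = 187/20048 (O = (1/358 - 1/(-10 - 6))/7 = (1/358 - 1/(-16))/7 = (1/358 - 1*(-1/16))/7 = (1/358 + 1/16)/7 = (⅐)*(187/2864) = 187/20048 ≈ 0.0093276)
4206 + O = 4206 + 187/20048 = 84322075/20048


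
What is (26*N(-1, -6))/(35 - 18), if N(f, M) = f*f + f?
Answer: 0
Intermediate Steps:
N(f, M) = f + f² (N(f, M) = f² + f = f + f²)
(26*N(-1, -6))/(35 - 18) = (26*(-(1 - 1)))/(35 - 18) = (26*(-1*0))/17 = (26*0)*(1/17) = 0*(1/17) = 0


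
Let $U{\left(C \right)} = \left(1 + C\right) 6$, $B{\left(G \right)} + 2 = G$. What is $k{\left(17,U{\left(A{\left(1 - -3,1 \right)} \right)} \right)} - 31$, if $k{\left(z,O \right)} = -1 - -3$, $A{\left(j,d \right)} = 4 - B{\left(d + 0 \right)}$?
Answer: $-29$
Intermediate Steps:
$B{\left(G \right)} = -2 + G$
$A{\left(j,d \right)} = 6 - d$ ($A{\left(j,d \right)} = 4 - \left(-2 + \left(d + 0\right)\right) = 4 - \left(-2 + d\right) = 6 - d$)
$U{\left(C \right)} = 6 + 6 C$
$k{\left(z,O \right)} = 2$ ($k{\left(z,O \right)} = -1 + 3 = 2$)
$k{\left(17,U{\left(A{\left(1 - -3,1 \right)} \right)} \right)} - 31 = 2 - 31 = -29$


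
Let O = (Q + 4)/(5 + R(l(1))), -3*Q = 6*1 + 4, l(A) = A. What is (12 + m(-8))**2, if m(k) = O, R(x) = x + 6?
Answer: 47089/324 ≈ 145.34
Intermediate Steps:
R(x) = 6 + x
Q = -10/3 (Q = -(6*1 + 4)/3 = -(6 + 4)/3 = -1/3*10 = -10/3 ≈ -3.3333)
O = 1/18 (O = (-10/3 + 4)/(5 + (6 + 1)) = 2/(3*(5 + 7)) = (2/3)/12 = (2/3)*(1/12) = 1/18 ≈ 0.055556)
m(k) = 1/18
(12 + m(-8))**2 = (12 + 1/18)**2 = (217/18)**2 = 47089/324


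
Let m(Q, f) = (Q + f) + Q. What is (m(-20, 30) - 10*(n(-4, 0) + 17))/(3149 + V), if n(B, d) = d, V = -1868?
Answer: -60/427 ≈ -0.14052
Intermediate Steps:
m(Q, f) = f + 2*Q
(m(-20, 30) - 10*(n(-4, 0) + 17))/(3149 + V) = ((30 + 2*(-20)) - 10*(0 + 17))/(3149 - 1868) = ((30 - 40) - 10*17)/1281 = (-10 - 170)*(1/1281) = -180*1/1281 = -60/427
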